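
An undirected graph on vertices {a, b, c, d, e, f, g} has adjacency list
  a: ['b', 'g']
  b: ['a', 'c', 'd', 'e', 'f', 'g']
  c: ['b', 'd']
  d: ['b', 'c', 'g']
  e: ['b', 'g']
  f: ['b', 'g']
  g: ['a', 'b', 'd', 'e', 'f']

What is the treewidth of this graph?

2

A width-2 tree decomposition is:
Bags: B1 = {b, d, g}  B2 = {b, e, g}  B3 = {a, b, g}  B4 = {b, c, d}  B5 = {b, f, g}
Tree: B1–B2, B2–B3, B1–B4, B1–B5
Every bag has size at most 3, so the width is 3 − 1 = 2 and tw(G) ≤ 2. Conversely, {b, d, g} is a clique of size 3, and the vertices of any clique must share a bag in every tree decomposition; so some bag has ≥ 3 vertices and tw(G) ≥ 2. Combining the bounds, tw(G) = 2.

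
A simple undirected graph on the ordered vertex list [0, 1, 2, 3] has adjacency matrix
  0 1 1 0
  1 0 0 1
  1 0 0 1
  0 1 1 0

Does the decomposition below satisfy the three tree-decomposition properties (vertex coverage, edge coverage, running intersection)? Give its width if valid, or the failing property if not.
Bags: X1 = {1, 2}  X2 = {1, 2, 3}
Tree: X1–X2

No — vertex 0 appears in no bag.

A tree decomposition must satisfy three properties: every vertex lies in some bag; for every edge, both endpoints lie together in some bag; and for every vertex, the bags containing it form a connected subtree. Here vertex 0 appears in no bag, so the decomposition is invalid.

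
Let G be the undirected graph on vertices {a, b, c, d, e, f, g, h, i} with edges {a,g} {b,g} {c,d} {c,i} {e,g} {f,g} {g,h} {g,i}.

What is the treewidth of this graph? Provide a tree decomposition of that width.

Treewidth 1.
Bags: B1 = {b, g}  B2 = {g, h}  B3 = {g, i}  B4 = {f, g}  B5 = {c, i}  B6 = {e, g}  B7 = {a, g}  B8 = {c, d}
Tree: B1–B2, B1–B3, B1–B4, B3–B5, B3–B6, B6–B7, B5–B8

The largest bag has 2 vertices, giving width 1; this decomposition certifies tw(G) ≤ 1. Since G has at least one edge (e.g. b–g), it is not an edgeless graph, so tw(G) ≥ 1. Therefore the treewidth is 1.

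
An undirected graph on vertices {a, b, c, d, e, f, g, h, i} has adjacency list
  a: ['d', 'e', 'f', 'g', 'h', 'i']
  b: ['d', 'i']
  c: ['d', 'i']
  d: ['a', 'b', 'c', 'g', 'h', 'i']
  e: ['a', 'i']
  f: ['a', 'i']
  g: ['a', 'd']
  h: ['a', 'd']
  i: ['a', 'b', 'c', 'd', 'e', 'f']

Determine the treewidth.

2

A width-2 tree decomposition is:
Bags: B1 = {a, d, i}  B2 = {a, d, h}  B3 = {b, d, i}  B4 = {a, f, i}  B5 = {a, d, g}  B6 = {a, e, i}  B7 = {c, d, i}
Tree: B1–B2, B1–B3, B1–B4, B2–B5, B1–B6, B3–B7
The largest bag has 3 vertices, giving width 2; this decomposition certifies tw(G) ≤ 2. Conversely, {a, d, g} is a clique of size 3, and the vertices of any clique must share a bag in every tree decomposition; so some bag has ≥ 3 vertices and tw(G) ≥ 2. Combining the bounds, tw(G) = 2.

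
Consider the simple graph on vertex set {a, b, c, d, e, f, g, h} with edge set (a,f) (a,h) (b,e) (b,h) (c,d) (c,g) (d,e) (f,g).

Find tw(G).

2

A width-2 tree decomposition is:
Bags: B1 = {c, f, g}  B2 = {a, c, f}  B3 = {a, c, h}  B4 = {b, c, h}  B5 = {b, c, e}  B6 = {c, d, e}
Tree: B1–B2, B2–B3, B3–B4, B4–B5, B5–B6
Each bag holds 3 vertices, so the decomposition has width 2, which upper-bounds the treewidth. For the lower bound, G contains the cycle c–g–f–a–h–b–e–d–c, so G is not a forest; only forests have treewidth ≤ 1, hence tw(G) ≥ 2. Therefore the treewidth is 2.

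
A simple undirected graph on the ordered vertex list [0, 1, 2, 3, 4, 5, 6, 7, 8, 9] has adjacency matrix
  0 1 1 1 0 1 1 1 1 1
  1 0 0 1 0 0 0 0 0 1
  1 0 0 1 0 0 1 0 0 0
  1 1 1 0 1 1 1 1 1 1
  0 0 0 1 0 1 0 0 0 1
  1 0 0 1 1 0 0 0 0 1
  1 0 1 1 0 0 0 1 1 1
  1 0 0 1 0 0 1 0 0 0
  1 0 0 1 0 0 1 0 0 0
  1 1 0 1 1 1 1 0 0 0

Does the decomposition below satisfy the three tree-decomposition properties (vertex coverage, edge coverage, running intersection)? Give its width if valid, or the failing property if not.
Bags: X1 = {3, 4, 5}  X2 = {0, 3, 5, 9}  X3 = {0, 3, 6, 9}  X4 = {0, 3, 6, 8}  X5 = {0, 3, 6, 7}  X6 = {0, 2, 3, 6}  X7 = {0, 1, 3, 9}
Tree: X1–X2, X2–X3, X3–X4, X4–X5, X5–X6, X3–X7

A tree decomposition must satisfy three properties: every vertex lies in some bag; for every edge, both endpoints lie together in some bag; and for every vertex, the bags containing it form a connected subtree. Here edge (9,4) lies in no bag, so the decomposition is invalid.

No — edge (9,4) lies in no bag.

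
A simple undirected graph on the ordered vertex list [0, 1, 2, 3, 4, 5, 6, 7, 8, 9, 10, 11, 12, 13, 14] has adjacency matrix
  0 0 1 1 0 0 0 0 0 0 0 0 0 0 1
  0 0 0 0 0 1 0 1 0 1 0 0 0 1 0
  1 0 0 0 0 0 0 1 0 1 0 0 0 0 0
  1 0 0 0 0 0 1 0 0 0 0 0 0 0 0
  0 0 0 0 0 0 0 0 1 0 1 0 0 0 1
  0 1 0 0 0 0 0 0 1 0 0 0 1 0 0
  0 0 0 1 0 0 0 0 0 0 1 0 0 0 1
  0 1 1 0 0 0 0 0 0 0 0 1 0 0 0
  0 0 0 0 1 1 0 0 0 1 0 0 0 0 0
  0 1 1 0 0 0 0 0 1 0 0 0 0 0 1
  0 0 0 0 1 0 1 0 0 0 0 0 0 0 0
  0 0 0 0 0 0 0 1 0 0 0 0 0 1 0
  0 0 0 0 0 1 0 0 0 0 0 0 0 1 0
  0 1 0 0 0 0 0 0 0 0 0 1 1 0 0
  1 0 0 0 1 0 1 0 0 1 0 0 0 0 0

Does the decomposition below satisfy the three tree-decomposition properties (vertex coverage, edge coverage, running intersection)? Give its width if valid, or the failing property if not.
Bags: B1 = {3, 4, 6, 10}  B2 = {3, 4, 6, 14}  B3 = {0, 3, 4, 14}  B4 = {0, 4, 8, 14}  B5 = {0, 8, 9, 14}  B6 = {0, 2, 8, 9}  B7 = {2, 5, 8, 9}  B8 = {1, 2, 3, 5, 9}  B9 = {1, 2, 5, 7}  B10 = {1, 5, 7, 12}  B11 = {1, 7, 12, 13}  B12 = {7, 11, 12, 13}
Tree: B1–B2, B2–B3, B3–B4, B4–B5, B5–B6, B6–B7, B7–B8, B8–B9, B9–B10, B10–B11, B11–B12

No — bags containing vertex 3 are not connected in the tree.

A tree decomposition must satisfy three properties: every vertex lies in some bag; for every edge, both endpoints lie together in some bag; and for every vertex, the bags containing it form a connected subtree. Here bags containing vertex 3 are not connected in the tree, so the decomposition is invalid.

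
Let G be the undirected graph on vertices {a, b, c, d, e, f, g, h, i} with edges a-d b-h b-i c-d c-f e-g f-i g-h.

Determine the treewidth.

1

A width-1 tree decomposition is:
Bags: B1 = {a, d}  B2 = {c, d}  B3 = {c, f}  B4 = {f, i}  B5 = {b, i}  B6 = {b, h}  B7 = {g, h}  B8 = {e, g}
Tree: B1–B2, B2–B3, B3–B4, B4–B5, B5–B6, B6–B7, B7–B8
Every bag has size at most 2, so the width is 2 − 1 = 1 and tw(G) ≤ 1. Any graph with an edge has treewidth ≥ 1, and G has the edge a–d. The upper and lower bounds meet at 1, so that is the treewidth.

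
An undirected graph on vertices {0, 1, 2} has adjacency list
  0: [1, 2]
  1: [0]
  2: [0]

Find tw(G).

A width-1 tree decomposition is:
Bags: B1 = {0, 2}  B2 = {0, 1}
Tree: B1–B2
The largest bag has 2 vertices, giving width 1; this decomposition certifies tw(G) ≤ 1. Any graph with an edge has treewidth ≥ 1, and G has the edge 2–0. Therefore the treewidth is 1.

1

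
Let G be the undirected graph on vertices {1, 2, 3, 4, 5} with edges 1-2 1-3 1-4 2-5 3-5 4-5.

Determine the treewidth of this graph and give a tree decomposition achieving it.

Treewidth 2.
One such decomposition:
Bags: B1 = {1, 2, 5}  B2 = {1, 3, 5}  B3 = {1, 4, 5}
Tree: B1–B2, B2–B3

Every bag has size at most 3, so the width is 3 − 1 = 2 and tw(G) ≤ 2. For the lower bound, G contains the cycle 5–2–1–3–5, so G is not a forest; only forests have treewidth ≤ 1, hence tw(G) ≥ 2. Therefore the treewidth is 2.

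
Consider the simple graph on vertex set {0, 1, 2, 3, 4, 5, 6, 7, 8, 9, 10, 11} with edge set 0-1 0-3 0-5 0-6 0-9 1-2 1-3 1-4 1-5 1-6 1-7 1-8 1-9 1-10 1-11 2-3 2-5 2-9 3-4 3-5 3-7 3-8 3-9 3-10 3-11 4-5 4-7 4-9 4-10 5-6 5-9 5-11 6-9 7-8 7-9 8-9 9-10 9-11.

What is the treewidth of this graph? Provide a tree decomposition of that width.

Every bag has size at most 5, so the width is 5 − 1 = 4 and tw(G) ≤ 4. For the lower bound, the 5 vertices {1, 3, 7, 8, 9} are pairwise adjacent, and any tree decomposition puts a clique entirely inside one bag — forcing width ≥ 4. Hence tw(G) = 4 exactly.

Treewidth 4.
Bags: B1 = {1, 3, 4, 5, 9}  B2 = {1, 3, 4, 9, 10}  B3 = {0, 1, 3, 5, 9}  B4 = {1, 2, 3, 5, 9}  B5 = {0, 1, 5, 6, 9}  B6 = {1, 3, 4, 7, 9}  B7 = {1, 3, 7, 8, 9}  B8 = {1, 3, 5, 9, 11}
Tree: B1–B2, B1–B3, B3–B4, B3–B5, B1–B6, B6–B7, B3–B8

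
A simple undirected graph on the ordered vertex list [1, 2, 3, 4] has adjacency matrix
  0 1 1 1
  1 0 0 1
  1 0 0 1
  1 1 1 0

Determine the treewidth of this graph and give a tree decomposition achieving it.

Every bag has size at most 3, so the width is 3 − 1 = 2 and tw(G) ≤ 2. On the other hand G contains the 3-clique {1, 2, 4}. A clique must lie in a single bag of any decomposition, so no decomposition can have width below 2. The upper and lower bounds meet at 2, so that is the treewidth.

Treewidth 2.
One such decomposition:
Bags: B1 = {1, 3, 4}  B2 = {1, 2, 4}
Tree: B1–B2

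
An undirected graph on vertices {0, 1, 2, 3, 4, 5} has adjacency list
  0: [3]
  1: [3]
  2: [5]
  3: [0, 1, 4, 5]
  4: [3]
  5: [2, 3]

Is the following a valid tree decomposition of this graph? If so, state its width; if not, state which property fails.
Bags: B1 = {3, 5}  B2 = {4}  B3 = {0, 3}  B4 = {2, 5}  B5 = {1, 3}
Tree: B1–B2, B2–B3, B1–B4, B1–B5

No — edge (3,4) lies in no bag.

A tree decomposition must satisfy three properties: every vertex lies in some bag; for every edge, both endpoints lie together in some bag; and for every vertex, the bags containing it form a connected subtree. Here edge (3,4) lies in no bag, so the decomposition is invalid.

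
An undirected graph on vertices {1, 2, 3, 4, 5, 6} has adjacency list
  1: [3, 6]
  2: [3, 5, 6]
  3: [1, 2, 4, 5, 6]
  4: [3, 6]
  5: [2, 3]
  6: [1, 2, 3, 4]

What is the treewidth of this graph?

A width-2 tree decomposition is:
Bags: B1 = {2, 3, 6}  B2 = {3, 4, 6}  B3 = {1, 3, 6}  B4 = {2, 3, 5}
Tree: B1–B2, B2–B3, B1–B4
The largest bag has 3 vertices, giving width 2; this decomposition certifies tw(G) ≤ 2. For the lower bound, the 3 vertices {2, 3, 5} are pairwise adjacent, and any tree decomposition puts a clique entirely inside one bag — forcing width ≥ 2. The upper and lower bounds meet at 2, so that is the treewidth.

2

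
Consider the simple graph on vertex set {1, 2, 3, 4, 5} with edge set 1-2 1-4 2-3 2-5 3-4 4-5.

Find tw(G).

2

A width-2 tree decomposition is:
Bags: B1 = {2, 3, 4}  B2 = {1, 2, 4}  B3 = {2, 4, 5}
Tree: B1–B2, B2–B3
Each bag holds 3 vertices, so the decomposition has width 2, which upper-bounds the treewidth. The edges 3–4–1–2–3 form a cycle, so G is not a tree and its treewidth is at least 2. Combining the bounds, tw(G) = 2.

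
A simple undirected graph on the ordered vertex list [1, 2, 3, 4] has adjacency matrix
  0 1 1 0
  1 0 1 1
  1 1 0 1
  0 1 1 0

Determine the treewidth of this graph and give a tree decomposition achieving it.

Treewidth 2.
One optimal decomposition is:
Bags: B1 = {1, 2, 3}  B2 = {2, 3, 4}
Tree: B1–B2

Each bag holds 3 vertices, so the decomposition has width 2, which upper-bounds the treewidth. On the other hand G contains the 3-clique {1, 2, 3}. A clique must lie in a single bag of any decomposition, so no decomposition can have width below 2. Therefore the treewidth is 2.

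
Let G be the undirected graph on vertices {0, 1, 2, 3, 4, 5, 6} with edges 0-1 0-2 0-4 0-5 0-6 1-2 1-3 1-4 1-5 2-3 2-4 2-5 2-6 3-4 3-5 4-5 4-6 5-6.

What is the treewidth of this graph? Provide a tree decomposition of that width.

Treewidth 4.
Bags: B1 = {0, 1, 2, 4, 5}  B2 = {1, 2, 3, 4, 5}  B3 = {0, 2, 4, 5, 6}
Tree: B1–B2, B1–B3

Each bag holds 5 vertices, so the decomposition has width 4, which upper-bounds the treewidth. For the lower bound, the 5 vertices {0, 1, 2, 4, 5} are pairwise adjacent, and any tree decomposition puts a clique entirely inside one bag — forcing width ≥ 4. Combining the bounds, tw(G) = 4.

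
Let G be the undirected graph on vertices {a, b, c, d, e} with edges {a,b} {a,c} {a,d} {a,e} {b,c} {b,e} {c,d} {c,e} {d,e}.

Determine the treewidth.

A width-3 tree decomposition is:
Bags: B1 = {a, b, c, e}  B2 = {a, c, d, e}
Tree: B1–B2
Each bag holds 4 vertices, so the decomposition has width 3, which upper-bounds the treewidth. For the lower bound, the 4 vertices {a, c, d, e} are pairwise adjacent, and any tree decomposition puts a clique entirely inside one bag — forcing width ≥ 3. The upper and lower bounds meet at 3, so that is the treewidth.

3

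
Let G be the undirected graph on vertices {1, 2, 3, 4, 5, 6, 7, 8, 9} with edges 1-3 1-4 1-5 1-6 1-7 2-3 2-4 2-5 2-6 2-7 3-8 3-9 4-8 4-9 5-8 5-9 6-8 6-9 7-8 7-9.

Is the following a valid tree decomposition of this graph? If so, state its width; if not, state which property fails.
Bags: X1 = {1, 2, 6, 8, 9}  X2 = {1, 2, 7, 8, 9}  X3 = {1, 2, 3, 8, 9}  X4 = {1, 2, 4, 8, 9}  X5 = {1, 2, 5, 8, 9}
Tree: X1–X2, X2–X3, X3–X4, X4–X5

Yes; width 4.

Checking the three conditions: (i) the bags cover all of {1, 2, 3, 4, 5, 6, 7, 8, 9}; (ii) for each edge, some bag contains both endpoints; (iii) the bags containing any fixed vertex form a subtree. All hold, so the decomposition is valid with width 5 − 1 = 4.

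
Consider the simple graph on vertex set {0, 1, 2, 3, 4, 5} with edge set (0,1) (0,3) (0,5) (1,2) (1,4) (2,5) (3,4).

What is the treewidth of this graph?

2

A width-2 tree decomposition is:
Bags: B1 = {1, 2, 5}  B2 = {0, 1, 5}  B3 = {0, 1, 4}  B4 = {0, 3, 4}
Tree: B1–B2, B2–B3, B3–B4
Every bag has size at most 3, so the width is 3 − 1 = 2 and tw(G) ≤ 2. For the lower bound, G contains the cycle 2–5–0–1–2, so G is not a forest; only forests have treewidth ≤ 1, hence tw(G) ≥ 2. Combining the bounds, tw(G) = 2.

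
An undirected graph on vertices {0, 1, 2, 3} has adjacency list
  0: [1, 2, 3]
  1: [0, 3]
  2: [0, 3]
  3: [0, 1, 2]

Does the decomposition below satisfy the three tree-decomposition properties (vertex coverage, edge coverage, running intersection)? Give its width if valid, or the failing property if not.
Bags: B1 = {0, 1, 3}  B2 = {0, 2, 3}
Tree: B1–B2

Vertex coverage: the bags together contain {0, 1, 2, 3}, the full vertex set. Edge coverage: each edge of G has both endpoints in at least one bag. Running intersection: for every vertex, the bags containing it form a connected subtree. All three properties hold, so this is a valid tree decomposition of width max|bag| − 1 = 2, and hence tw(G) ≤ 2.

Yes; width 2.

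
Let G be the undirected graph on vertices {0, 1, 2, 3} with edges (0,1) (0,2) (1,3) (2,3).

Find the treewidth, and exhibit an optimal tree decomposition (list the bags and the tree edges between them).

Treewidth 2.
One such decomposition:
Bags: B1 = {1, 2, 3}  B2 = {0, 1, 2}
Tree: B1–B2

Each bag holds 3 vertices, so the decomposition has width 2, which upper-bounds the treewidth. For the lower bound, G contains the cycle 1–3–2–0–1, so G is not a forest; only forests have treewidth ≤ 1, hence tw(G) ≥ 2. Combining the bounds, tw(G) = 2.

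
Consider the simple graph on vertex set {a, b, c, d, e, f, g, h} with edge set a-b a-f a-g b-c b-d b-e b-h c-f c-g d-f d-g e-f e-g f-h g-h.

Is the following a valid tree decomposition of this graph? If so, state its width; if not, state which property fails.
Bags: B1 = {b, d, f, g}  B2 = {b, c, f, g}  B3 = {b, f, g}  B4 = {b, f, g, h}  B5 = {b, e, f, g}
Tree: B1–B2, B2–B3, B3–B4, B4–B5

No — vertex a appears in no bag.

A tree decomposition must satisfy three properties: every vertex lies in some bag; for every edge, both endpoints lie together in some bag; and for every vertex, the bags containing it form a connected subtree. Here vertex a appears in no bag, so the decomposition is invalid.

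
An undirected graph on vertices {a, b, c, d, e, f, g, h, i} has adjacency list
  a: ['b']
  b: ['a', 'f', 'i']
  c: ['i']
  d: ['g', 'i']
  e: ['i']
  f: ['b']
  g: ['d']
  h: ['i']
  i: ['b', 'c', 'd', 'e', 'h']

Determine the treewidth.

A width-1 tree decomposition is:
Bags: B1 = {b, i}  B2 = {a, b}  B3 = {b, f}  B4 = {h, i}  B5 = {d, i}  B6 = {d, g}  B7 = {e, i}  B8 = {c, i}
Tree: B1–B2, B2–B3, B1–B4, B1–B5, B5–B6, B5–B7, B1–B8
The largest bag has 2 vertices, giving width 1; this decomposition certifies tw(G) ≤ 1. Any graph with an edge has treewidth ≥ 1, and G has the edge b–i. Hence tw(G) = 1 exactly.

1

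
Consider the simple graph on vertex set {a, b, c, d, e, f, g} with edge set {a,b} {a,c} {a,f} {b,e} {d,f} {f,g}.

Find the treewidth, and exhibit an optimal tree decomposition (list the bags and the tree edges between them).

Treewidth 1.
One optimal decomposition is:
Bags: B1 = {a, f}  B2 = {a, b}  B3 = {b, e}  B4 = {d, f}  B5 = {f, g}  B6 = {a, c}
Tree: B1–B2, B2–B3, B1–B4, B4–B5, B2–B6

Each bag holds 2 vertices, so the decomposition has width 1, which upper-bounds the treewidth. Since G has at least one edge (e.g. f–a), it is not an edgeless graph, so tw(G) ≥ 1. Therefore the treewidth is 1.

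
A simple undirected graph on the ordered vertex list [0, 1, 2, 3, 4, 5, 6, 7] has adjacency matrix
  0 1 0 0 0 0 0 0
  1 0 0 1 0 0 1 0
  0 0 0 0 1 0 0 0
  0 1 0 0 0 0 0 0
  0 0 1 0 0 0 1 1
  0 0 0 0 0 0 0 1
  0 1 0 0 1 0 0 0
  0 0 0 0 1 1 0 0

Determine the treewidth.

1

A width-1 tree decomposition is:
Bags: B1 = {4, 6}  B2 = {4, 7}  B3 = {1, 6}  B4 = {1, 3}  B5 = {0, 1}  B6 = {2, 4}  B7 = {5, 7}
Tree: B1–B2, B1–B3, B3–B4, B3–B5, B2–B6, B2–B7
The largest bag has 2 vertices, giving width 1; this decomposition certifies tw(G) ≤ 1. G has an edge, so its treewidth is at least 1. Hence tw(G) = 1 exactly.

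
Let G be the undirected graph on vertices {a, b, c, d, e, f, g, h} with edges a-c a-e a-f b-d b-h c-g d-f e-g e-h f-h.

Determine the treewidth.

2

A width-2 tree decomposition is:
Bags: B1 = {b, d, f}  B2 = {b, f, h}  B3 = {a, f, h}  B4 = {a, e, h}  B5 = {a, c, e}  B6 = {c, e, g}
Tree: B1–B2, B2–B3, B3–B4, B4–B5, B5–B6
Each bag holds 3 vertices, so the decomposition has width 2, which upper-bounds the treewidth. Since d–b–h–f–d is a cycle in G, G is not acyclic. Forests are exactly the graphs of treewidth ≤ 1, so tw(G) ≥ 2. Combining the bounds, tw(G) = 2.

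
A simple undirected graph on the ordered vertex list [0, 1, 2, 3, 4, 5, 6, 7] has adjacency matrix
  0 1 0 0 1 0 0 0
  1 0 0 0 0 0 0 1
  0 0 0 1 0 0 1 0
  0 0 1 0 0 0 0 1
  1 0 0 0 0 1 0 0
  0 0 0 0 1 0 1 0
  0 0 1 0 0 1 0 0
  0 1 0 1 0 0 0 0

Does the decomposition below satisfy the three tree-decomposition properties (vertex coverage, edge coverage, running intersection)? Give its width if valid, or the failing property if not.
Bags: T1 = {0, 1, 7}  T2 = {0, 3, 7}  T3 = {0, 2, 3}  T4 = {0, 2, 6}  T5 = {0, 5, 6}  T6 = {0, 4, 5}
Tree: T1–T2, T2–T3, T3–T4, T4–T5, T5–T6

Yes; width 2.

Every vertex of G appears in some bag (union = {0, 1, 2, 3, 4, 5, 6, 7}); every edge is covered by a bag; and for each vertex v the set of bags containing v is connected in the bag tree. The decomposition is therefore valid. The largest bag has 3 vertices, so the width is 2.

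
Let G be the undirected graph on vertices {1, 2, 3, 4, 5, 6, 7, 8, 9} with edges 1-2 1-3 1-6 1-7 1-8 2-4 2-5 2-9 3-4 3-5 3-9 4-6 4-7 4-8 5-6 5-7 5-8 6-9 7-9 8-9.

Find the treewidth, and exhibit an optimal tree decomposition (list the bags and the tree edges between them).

The largest bag has 5 vertices, giving width 4; this decomposition certifies tw(G) ≤ 4. For the lower bound: the 5 vertex sets {1,6}, {4,8}, {2,9}, {5}, {7} are disjoint, each induces a connected subgraph, and every pair is joined by at least one edge of G. Contracting each set to a single vertex therefore yields K_{5} as a minor, and since treewidth is minor-monotone, tw(G) ≥ tw(K_{5}) = 4. The upper and lower bounds meet at 4, so that is the treewidth.

Treewidth 4.
One optimal decomposition is:
Bags: B1 = {1, 4, 5, 6, 9}  B2 = {1, 4, 5, 8, 9}  B3 = {1, 2, 4, 5, 9}  B4 = {1, 4, 5, 7, 9}  B5 = {1, 3, 4, 5, 9}
Tree: B1–B2, B2–B3, B3–B4, B4–B5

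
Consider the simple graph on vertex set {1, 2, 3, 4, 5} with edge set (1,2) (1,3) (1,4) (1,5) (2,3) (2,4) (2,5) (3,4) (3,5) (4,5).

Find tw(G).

A width-4 tree decomposition is:
Bags: B1 = {1, 2, 3, 4, 5}
Tree: (single bag)
A single bag containing all 5 vertices is trivially a valid decomposition of width 4. Conversely, {1, 2, 3, 4, 5} is a clique of size 5, and the vertices of any clique must share a bag in every tree decomposition; so some bag has ≥ 5 vertices and tw(G) ≥ 4. Combining the bounds, tw(G) = 4.

4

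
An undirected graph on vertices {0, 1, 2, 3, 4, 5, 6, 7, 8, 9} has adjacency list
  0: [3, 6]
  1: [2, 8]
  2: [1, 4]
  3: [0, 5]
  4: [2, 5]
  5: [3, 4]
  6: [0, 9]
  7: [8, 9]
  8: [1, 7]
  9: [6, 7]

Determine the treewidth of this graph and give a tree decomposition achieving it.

Treewidth 2.
One such decomposition:
Bags: B1 = {0, 3, 6}  B2 = {3, 5, 6}  B3 = {4, 5, 6}  B4 = {2, 4, 6}  B5 = {1, 2, 6}  B6 = {1, 6, 8}  B7 = {6, 7, 8}  B8 = {6, 7, 9}
Tree: B1–B2, B2–B3, B3–B4, B4–B5, B5–B6, B6–B7, B7–B8

Each bag holds 3 vertices, so the decomposition has width 2, which upper-bounds the treewidth. The edges 6–0–3–5–4–2–1–8–7–9–6 form a cycle, so G is not a tree and its treewidth is at least 2. Combining the bounds, tw(G) = 2.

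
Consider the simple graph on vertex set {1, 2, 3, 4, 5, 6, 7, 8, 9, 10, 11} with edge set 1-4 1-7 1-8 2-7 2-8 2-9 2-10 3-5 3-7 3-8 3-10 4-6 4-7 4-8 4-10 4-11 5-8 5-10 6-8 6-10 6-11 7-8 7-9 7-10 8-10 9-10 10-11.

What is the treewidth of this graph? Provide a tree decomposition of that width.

The largest bag has 4 vertices, giving width 3; this decomposition certifies tw(G) ≤ 3. For the lower bound, the 4 vertices {1, 4, 7, 8} are pairwise adjacent, and any tree decomposition puts a clique entirely inside one bag — forcing width ≥ 3. The upper and lower bounds meet at 3, so that is the treewidth.

Treewidth 3.
Bags: B1 = {4, 7, 8, 10}  B2 = {3, 7, 8, 10}  B3 = {4, 6, 8, 10}  B4 = {2, 7, 8, 10}  B5 = {2, 7, 9, 10}  B6 = {1, 4, 7, 8}  B7 = {4, 6, 10, 11}  B8 = {3, 5, 8, 10}
Tree: B1–B2, B1–B3, B1–B4, B4–B5, B1–B6, B3–B7, B2–B8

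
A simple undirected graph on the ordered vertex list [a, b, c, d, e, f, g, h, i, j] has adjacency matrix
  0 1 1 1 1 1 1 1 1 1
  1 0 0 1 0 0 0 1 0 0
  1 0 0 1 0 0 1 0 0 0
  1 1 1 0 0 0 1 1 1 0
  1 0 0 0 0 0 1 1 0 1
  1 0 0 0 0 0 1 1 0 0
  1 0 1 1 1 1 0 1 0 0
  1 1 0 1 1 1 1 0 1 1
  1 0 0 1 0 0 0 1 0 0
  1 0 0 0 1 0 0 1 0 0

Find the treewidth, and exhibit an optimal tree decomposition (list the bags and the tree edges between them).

Treewidth 3.
Bags: B1 = {a, d, g, h}  B2 = {a, f, g, h}  B3 = {a, e, g, h}  B4 = {a, b, d, h}  B5 = {a, e, h, j}  B6 = {a, d, h, i}  B7 = {a, c, d, g}
Tree: B1–B2, B1–B3, B1–B4, B3–B5, B4–B6, B1–B7

Each bag holds 4 vertices, so the decomposition has width 3, which upper-bounds the treewidth. Conversely, {a, d, g, h} is a clique of size 4, and the vertices of any clique must share a bag in every tree decomposition; so some bag has ≥ 4 vertices and tw(G) ≥ 3. Therefore the treewidth is 3.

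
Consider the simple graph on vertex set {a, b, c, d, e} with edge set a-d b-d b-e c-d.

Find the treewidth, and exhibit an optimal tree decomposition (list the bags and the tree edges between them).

Every bag has size at most 2, so the width is 2 − 1 = 1 and tw(G) ≤ 1. Any graph with an edge has treewidth ≥ 1, and G has the edge e–b. Combining the bounds, tw(G) = 1.

Treewidth 1.
Bags: B1 = {b, e}  B2 = {b, d}  B3 = {a, d}  B4 = {c, d}
Tree: B1–B2, B2–B3, B3–B4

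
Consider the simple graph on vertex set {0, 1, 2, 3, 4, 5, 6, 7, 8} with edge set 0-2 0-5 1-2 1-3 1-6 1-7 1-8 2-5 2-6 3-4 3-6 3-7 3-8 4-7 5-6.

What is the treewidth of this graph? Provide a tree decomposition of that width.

Treewidth 2.
Bags: B1 = {1, 3, 7}  B2 = {1, 3, 8}  B3 = {3, 4, 7}  B4 = {1, 3, 6}  B5 = {1, 2, 6}  B6 = {2, 5, 6}  B7 = {0, 2, 5}
Tree: B1–B2, B1–B3, B1–B4, B4–B5, B5–B6, B6–B7

The largest bag has 3 vertices, giving width 2; this decomposition certifies tw(G) ≤ 2. For the lower bound, the 3 vertices {0, 2, 5} are pairwise adjacent, and any tree decomposition puts a clique entirely inside one bag — forcing width ≥ 2. Therefore the treewidth is 2.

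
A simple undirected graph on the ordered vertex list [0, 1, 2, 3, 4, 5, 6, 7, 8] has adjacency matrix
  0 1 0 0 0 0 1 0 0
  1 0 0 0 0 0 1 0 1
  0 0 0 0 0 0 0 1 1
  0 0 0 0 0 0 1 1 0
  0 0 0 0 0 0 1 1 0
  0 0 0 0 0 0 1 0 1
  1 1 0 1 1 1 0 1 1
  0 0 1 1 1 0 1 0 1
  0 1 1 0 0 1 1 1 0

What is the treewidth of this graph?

2

A width-2 tree decomposition is:
Bags: B1 = {1, 6, 8}  B2 = {6, 7, 8}  B3 = {0, 1, 6}  B4 = {5, 6, 8}  B5 = {4, 6, 7}  B6 = {2, 7, 8}  B7 = {3, 6, 7}
Tree: B1–B2, B1–B3, B1–B4, B2–B5, B2–B6, B2–B7
The largest bag has 3 vertices, giving width 2; this decomposition certifies tw(G) ≤ 2. On the other hand G contains the 3-clique {2, 7, 8}. A clique must lie in a single bag of any decomposition, so no decomposition can have width below 2. Therefore the treewidth is 2.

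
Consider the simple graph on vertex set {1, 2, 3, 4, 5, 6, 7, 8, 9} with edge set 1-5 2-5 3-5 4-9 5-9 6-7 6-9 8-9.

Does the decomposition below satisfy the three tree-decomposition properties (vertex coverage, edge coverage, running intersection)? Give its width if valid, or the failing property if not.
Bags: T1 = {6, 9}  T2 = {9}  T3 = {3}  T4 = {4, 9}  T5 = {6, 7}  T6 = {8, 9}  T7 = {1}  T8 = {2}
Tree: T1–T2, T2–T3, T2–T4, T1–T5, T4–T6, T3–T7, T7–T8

No — vertex 5 appears in no bag.

A tree decomposition must satisfy three properties: every vertex lies in some bag; for every edge, both endpoints lie together in some bag; and for every vertex, the bags containing it form a connected subtree. Here vertex 5 appears in no bag, so the decomposition is invalid.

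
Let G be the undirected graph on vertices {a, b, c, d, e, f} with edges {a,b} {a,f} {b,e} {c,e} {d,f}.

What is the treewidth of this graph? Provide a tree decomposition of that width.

Each bag holds 2 vertices, so the decomposition has width 1, which upper-bounds the treewidth. Since G has at least one edge (e.g. d–f), it is not an edgeless graph, so tw(G) ≥ 1. The upper and lower bounds meet at 1, so that is the treewidth.

Treewidth 1.
One such decomposition:
Bags: B1 = {d, f}  B2 = {a, f}  B3 = {a, b}  B4 = {b, e}  B5 = {c, e}
Tree: B1–B2, B2–B3, B3–B4, B4–B5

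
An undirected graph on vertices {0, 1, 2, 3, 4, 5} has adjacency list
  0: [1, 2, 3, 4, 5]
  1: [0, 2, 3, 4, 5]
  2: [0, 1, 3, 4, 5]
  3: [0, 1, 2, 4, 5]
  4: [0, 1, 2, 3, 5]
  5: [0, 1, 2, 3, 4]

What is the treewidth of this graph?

A width-5 tree decomposition is:
Bags: B1 = {0, 1, 2, 3, 4, 5}
Tree: (single bag)
A single bag containing all 6 vertices is trivially a valid decomposition of width 5. Conversely, {0, 1, 2, 3, 4, 5} is a clique of size 6, and the vertices of any clique must share a bag in every tree decomposition; so some bag has ≥ 6 vertices and tw(G) ≥ 5. The upper and lower bounds meet at 5, so that is the treewidth.

5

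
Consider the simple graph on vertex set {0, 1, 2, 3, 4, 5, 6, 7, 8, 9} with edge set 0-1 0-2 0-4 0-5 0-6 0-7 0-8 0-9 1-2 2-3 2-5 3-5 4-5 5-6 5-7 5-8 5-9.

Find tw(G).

2

A width-2 tree decomposition is:
Bags: B1 = {0, 5, 9}  B2 = {0, 4, 5}  B3 = {0, 2, 5}  B4 = {0, 1, 2}  B5 = {0, 5, 7}  B6 = {0, 5, 8}  B7 = {2, 3, 5}  B8 = {0, 5, 6}
Tree: B1–B2, B1–B3, B3–B4, B2–B5, B1–B6, B3–B7, B3–B8
Each bag holds 3 vertices, so the decomposition has width 2, which upper-bounds the treewidth. On the other hand G contains the 3-clique {0, 1, 2}. A clique must lie in a single bag of any decomposition, so no decomposition can have width below 2. Hence tw(G) = 2 exactly.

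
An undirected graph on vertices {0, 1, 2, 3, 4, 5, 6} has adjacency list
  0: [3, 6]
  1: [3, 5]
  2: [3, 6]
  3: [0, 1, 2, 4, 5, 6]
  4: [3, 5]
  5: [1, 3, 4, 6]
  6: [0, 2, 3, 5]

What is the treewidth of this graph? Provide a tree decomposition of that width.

Treewidth 2.
One optimal decomposition is:
Bags: B1 = {2, 3, 6}  B2 = {0, 3, 6}  B3 = {3, 5, 6}  B4 = {1, 3, 5}  B5 = {3, 4, 5}
Tree: B1–B2, B2–B3, B3–B4, B3–B5

Each bag holds 3 vertices, so the decomposition has width 2, which upper-bounds the treewidth. For the lower bound, the 3 vertices {0, 3, 6} are pairwise adjacent, and any tree decomposition puts a clique entirely inside one bag — forcing width ≥ 2. The upper and lower bounds meet at 2, so that is the treewidth.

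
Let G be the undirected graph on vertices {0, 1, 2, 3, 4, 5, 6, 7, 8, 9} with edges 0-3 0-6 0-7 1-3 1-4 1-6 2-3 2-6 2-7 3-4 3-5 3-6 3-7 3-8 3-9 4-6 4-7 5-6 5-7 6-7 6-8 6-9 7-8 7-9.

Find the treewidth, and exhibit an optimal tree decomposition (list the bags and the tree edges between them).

Treewidth 3.
Bags: B1 = {2, 3, 6, 7}  B2 = {3, 5, 6, 7}  B3 = {3, 4, 6, 7}  B4 = {1, 3, 4, 6}  B5 = {0, 3, 6, 7}  B6 = {3, 6, 7, 8}  B7 = {3, 6, 7, 9}
Tree: B1–B2, B1–B3, B3–B4, B1–B5, B5–B6, B3–B7

Each bag holds 4 vertices, so the decomposition has width 3, which upper-bounds the treewidth. For the lower bound, the 4 vertices {1, 3, 4, 6} are pairwise adjacent, and any tree decomposition puts a clique entirely inside one bag — forcing width ≥ 3. Hence tw(G) = 3 exactly.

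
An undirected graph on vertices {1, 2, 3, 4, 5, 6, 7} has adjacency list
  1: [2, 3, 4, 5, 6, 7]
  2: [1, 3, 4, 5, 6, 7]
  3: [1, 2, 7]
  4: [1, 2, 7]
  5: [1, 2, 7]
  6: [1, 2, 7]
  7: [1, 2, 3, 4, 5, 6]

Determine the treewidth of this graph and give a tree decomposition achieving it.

Each bag holds 4 vertices, so the decomposition has width 3, which upper-bounds the treewidth. Conversely, {1, 2, 3, 7} is a clique of size 4, and the vertices of any clique must share a bag in every tree decomposition; so some bag has ≥ 4 vertices and tw(G) ≥ 3. Hence tw(G) = 3 exactly.

Treewidth 3.
One such decomposition:
Bags: B1 = {1, 2, 6, 7}  B2 = {1, 2, 4, 7}  B3 = {1, 2, 3, 7}  B4 = {1, 2, 5, 7}
Tree: B1–B2, B1–B3, B1–B4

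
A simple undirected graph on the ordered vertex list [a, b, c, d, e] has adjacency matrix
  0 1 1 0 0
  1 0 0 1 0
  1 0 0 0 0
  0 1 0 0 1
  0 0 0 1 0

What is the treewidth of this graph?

A width-1 tree decomposition is:
Bags: B1 = {d, e}  B2 = {b, d}  B3 = {a, b}  B4 = {a, c}
Tree: B1–B2, B2–B3, B3–B4
Each bag holds 2 vertices, so the decomposition has width 1, which upper-bounds the treewidth. Any graph with an edge has treewidth ≥ 1, and G has the edge e–d. Hence tw(G) = 1 exactly.

1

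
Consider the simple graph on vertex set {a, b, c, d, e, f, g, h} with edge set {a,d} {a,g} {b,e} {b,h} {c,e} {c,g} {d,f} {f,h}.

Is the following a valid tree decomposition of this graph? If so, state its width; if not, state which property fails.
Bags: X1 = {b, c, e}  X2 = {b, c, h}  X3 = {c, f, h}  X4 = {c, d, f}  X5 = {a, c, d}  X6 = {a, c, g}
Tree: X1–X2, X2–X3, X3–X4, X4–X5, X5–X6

Vertex coverage: the bags together contain {a, b, c, d, e, f, g, h}, the full vertex set. Edge coverage: each edge of G has both endpoints in at least one bag. Running intersection: for every vertex, the bags containing it form a connected subtree. All three properties hold, so this is a valid tree decomposition of width max|bag| − 1 = 2, and hence tw(G) ≤ 2.

Yes; width 2.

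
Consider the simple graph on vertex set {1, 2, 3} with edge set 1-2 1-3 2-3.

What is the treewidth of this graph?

2

A width-2 tree decomposition is:
Bags: B1 = {1, 2, 3}
Tree: (single bag)
With just one bag of size 3, the width is 3 − 1 = 2, so tw(G) ≤ 2. On the other hand G contains the 3-clique {1, 2, 3}. A clique must lie in a single bag of any decomposition, so no decomposition can have width below 2. Hence tw(G) = 2 exactly.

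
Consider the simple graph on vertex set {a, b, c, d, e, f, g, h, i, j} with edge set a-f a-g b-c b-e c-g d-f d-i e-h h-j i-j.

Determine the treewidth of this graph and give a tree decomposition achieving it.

Treewidth 2.
One such decomposition:
Bags: B1 = {b, e, h}  B2 = {b, c, h}  B3 = {c, g, h}  B4 = {a, g, h}  B5 = {a, f, h}  B6 = {d, f, h}  B7 = {d, h, i}  B8 = {h, i, j}
Tree: B1–B2, B2–B3, B3–B4, B4–B5, B5–B6, B6–B7, B7–B8

The largest bag has 3 vertices, giving width 2; this decomposition certifies tw(G) ≤ 2. Since h–e–b–c–g–a–f–d–i–j–h is a cycle in G, G is not acyclic. Forests are exactly the graphs of treewidth ≤ 1, so tw(G) ≥ 2. Therefore the treewidth is 2.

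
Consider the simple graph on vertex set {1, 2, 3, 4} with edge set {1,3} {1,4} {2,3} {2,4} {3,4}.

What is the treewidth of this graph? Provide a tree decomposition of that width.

Each bag holds 3 vertices, so the decomposition has width 2, which upper-bounds the treewidth. For the lower bound, the 3 vertices {1, 3, 4} are pairwise adjacent, and any tree decomposition puts a clique entirely inside one bag — forcing width ≥ 2. Therefore the treewidth is 2.

Treewidth 2.
One optimal decomposition is:
Bags: B1 = {1, 3, 4}  B2 = {2, 3, 4}
Tree: B1–B2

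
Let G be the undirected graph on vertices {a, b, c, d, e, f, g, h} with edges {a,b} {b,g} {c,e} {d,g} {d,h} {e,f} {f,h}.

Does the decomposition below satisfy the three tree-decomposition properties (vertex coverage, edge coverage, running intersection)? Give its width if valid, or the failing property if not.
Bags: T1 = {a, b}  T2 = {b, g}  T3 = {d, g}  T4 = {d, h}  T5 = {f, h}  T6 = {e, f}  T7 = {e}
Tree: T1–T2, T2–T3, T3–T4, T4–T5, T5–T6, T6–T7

A tree decomposition must satisfy three properties: every vertex lies in some bag; for every edge, both endpoints lie together in some bag; and for every vertex, the bags containing it form a connected subtree. Here vertex c appears in no bag, so the decomposition is invalid.

No — vertex c appears in no bag.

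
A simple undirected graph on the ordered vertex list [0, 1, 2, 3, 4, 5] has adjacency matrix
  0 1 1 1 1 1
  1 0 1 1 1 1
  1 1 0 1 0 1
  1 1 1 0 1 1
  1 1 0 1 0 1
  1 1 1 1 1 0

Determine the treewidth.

4

A width-4 tree decomposition is:
Bags: B1 = {0, 1, 2, 3, 5}  B2 = {0, 1, 3, 4, 5}
Tree: B1–B2
Each bag holds 5 vertices, so the decomposition has width 4, which upper-bounds the treewidth. Conversely, {0, 1, 2, 3, 5} is a clique of size 5, and the vertices of any clique must share a bag in every tree decomposition; so some bag has ≥ 5 vertices and tw(G) ≥ 4. Hence tw(G) = 4 exactly.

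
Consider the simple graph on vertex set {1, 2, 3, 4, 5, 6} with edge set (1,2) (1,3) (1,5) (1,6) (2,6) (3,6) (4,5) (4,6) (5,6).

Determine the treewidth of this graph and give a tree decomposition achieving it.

The largest bag has 3 vertices, giving width 2; this decomposition certifies tw(G) ≤ 2. On the other hand G contains the 3-clique {1, 2, 6}. A clique must lie in a single bag of any decomposition, so no decomposition can have width below 2. The upper and lower bounds meet at 2, so that is the treewidth.

Treewidth 2.
One optimal decomposition is:
Bags: B1 = {1, 3, 6}  B2 = {1, 5, 6}  B3 = {4, 5, 6}  B4 = {1, 2, 6}
Tree: B1–B2, B2–B3, B1–B4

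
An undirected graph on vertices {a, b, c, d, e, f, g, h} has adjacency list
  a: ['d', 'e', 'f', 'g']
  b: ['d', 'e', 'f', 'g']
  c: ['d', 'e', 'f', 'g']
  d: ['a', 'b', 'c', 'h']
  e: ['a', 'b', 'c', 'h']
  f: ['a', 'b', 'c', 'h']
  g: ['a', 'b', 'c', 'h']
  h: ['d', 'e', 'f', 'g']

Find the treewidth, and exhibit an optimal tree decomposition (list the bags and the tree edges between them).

The largest bag has 5 vertices, giving width 4; this decomposition certifies tw(G) ≤ 4. For the lower bound: the 5 vertex sets {a,d}, {e,h}, {b,f}, {c}, {g} are disjoint, each induces a connected subgraph, and every pair is joined by at least one edge of G. Contracting each set to a single vertex therefore yields K_{5} as a minor, and since treewidth is minor-monotone, tw(G) ≥ tw(K_{5}) = 4. The upper and lower bounds meet at 4, so that is the treewidth.

Treewidth 4.
One such decomposition:
Bags: B1 = {a, b, c, d, h}  B2 = {a, b, c, e, h}  B3 = {a, b, c, f, h}  B4 = {a, b, c, g, h}
Tree: B1–B2, B2–B3, B3–B4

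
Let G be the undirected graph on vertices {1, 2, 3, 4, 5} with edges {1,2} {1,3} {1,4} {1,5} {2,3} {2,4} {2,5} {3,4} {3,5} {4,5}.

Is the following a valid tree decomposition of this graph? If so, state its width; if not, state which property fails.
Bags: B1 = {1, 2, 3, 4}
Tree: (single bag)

A tree decomposition must satisfy three properties: every vertex lies in some bag; for every edge, both endpoints lie together in some bag; and for every vertex, the bags containing it form a connected subtree. Here vertex 5 appears in no bag, so the decomposition is invalid.

No — vertex 5 appears in no bag.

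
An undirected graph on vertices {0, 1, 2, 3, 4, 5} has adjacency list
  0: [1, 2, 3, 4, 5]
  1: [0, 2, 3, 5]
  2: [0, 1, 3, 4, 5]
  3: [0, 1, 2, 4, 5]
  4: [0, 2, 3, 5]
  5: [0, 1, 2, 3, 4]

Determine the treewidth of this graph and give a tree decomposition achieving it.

Each bag holds 5 vertices, so the decomposition has width 4, which upper-bounds the treewidth. Conversely, {0, 1, 2, 3, 5} is a clique of size 5, and the vertices of any clique must share a bag in every tree decomposition; so some bag has ≥ 5 vertices and tw(G) ≥ 4. Combining the bounds, tw(G) = 4.

Treewidth 4.
Bags: B1 = {0, 1, 2, 3, 5}  B2 = {0, 2, 3, 4, 5}
Tree: B1–B2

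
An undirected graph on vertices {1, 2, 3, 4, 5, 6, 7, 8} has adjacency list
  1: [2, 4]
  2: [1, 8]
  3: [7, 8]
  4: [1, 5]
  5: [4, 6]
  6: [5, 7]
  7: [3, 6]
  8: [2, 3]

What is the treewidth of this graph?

A width-2 tree decomposition is:
Bags: B1 = {3, 6, 7}  B2 = {3, 5, 6}  B3 = {3, 4, 5}  B4 = {1, 3, 4}  B5 = {1, 2, 3}  B6 = {2, 3, 8}
Tree: B1–B2, B2–B3, B3–B4, B4–B5, B5–B6
Each bag holds 3 vertices, so the decomposition has width 2, which upper-bounds the treewidth. For the lower bound, G contains the cycle 3–7–6–5–4–1–2–8–3, so G is not a forest; only forests have treewidth ≤ 1, hence tw(G) ≥ 2. Hence tw(G) = 2 exactly.

2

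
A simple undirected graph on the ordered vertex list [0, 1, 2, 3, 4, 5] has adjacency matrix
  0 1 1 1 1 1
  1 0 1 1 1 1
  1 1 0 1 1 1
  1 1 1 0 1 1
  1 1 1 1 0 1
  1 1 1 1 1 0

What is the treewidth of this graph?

A width-5 tree decomposition is:
Bags: B1 = {0, 1, 2, 3, 4, 5}
Tree: (single bag)
A single bag containing all 6 vertices is trivially a valid decomposition of width 5. Conversely, {0, 1, 2, 3, 4, 5} is a clique of size 6, and the vertices of any clique must share a bag in every tree decomposition; so some bag has ≥ 6 vertices and tw(G) ≥ 5. The upper and lower bounds meet at 5, so that is the treewidth.

5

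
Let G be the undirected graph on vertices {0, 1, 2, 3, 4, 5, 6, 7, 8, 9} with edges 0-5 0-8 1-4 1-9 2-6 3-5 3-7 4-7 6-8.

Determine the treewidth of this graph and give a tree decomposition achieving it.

Treewidth 1.
One optimal decomposition is:
Bags: B1 = {1, 9}  B2 = {1, 4}  B3 = {4, 7}  B4 = {3, 7}  B5 = {3, 5}  B6 = {0, 5}  B7 = {0, 8}  B8 = {6, 8}  B9 = {2, 6}
Tree: B1–B2, B2–B3, B3–B4, B4–B5, B5–B6, B6–B7, B7–B8, B8–B9

Each bag holds 2 vertices, so the decomposition has width 1, which upper-bounds the treewidth. Since G has at least one edge (e.g. 9–1), it is not an edgeless graph, so tw(G) ≥ 1. Hence tw(G) = 1 exactly.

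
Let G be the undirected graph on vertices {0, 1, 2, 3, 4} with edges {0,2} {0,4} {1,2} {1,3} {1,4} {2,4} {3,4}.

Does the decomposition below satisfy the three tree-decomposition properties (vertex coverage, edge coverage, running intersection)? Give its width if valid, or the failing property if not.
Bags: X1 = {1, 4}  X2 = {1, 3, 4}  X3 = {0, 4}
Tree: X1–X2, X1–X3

A tree decomposition must satisfy three properties: every vertex lies in some bag; for every edge, both endpoints lie together in some bag; and for every vertex, the bags containing it form a connected subtree. Here vertex 2 appears in no bag, so the decomposition is invalid.

No — vertex 2 appears in no bag.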